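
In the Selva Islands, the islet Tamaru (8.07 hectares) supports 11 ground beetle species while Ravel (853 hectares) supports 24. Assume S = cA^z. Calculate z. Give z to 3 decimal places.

0.167

Taking logs: ln S = ln c + z ln A, so z = (ln S₂ − ln S₁)/(ln A₂ − ln A₁).
z = ln(24/11) / ln(853/8.07) = ln(2.182) / ln(105.7) = 0.7802 / 4.6606 = 0.1674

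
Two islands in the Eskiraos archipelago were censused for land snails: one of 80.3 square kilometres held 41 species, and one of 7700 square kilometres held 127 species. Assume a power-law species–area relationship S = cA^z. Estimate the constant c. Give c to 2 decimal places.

z = ln(S₂/S₁) / ln(A₂/A₁) = ln(127/41) / ln(7700/80.3) = 1.1306 / 4.5632 = 0.2478
c = S₁ / A₁^z = 41 / 80.3^0.2478 = 41 / 2.964 = 13.83

13.83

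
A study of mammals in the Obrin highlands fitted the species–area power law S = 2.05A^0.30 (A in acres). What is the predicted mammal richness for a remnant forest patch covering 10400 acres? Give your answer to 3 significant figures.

32.9

S = 2.05 × 10400^0.3 = 2.05 × 16.04 ≈ 32.87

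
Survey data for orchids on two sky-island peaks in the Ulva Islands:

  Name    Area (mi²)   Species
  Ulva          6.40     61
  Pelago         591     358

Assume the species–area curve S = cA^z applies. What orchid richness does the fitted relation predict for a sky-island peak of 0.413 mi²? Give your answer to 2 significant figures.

z = ln(358/61) / ln(591/6.4) = 1.7697 / 4.5255 = 0.3910
c = 61 / 6.4^0.3910 = 61 / 2.067 = 29.52
S₃ = 29.52 × 0.413^0.3910 = 29.52 × 0.7077 ≈ 20.89

21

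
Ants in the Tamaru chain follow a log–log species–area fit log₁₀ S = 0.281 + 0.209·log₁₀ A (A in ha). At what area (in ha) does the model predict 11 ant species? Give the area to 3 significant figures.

4350 ha

11 = 1.91 × A^0.209  ⇒  A^0.209 = 11/1.91 = 5.76
ln A = ln(5.76) / 0.209 = 1.7509 / 0.209 = 8.3774
A = e^8.3774 ≈ 4348 ha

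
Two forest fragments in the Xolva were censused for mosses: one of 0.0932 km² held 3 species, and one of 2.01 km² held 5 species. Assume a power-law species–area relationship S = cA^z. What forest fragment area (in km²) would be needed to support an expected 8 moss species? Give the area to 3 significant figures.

33.9 km²

z = ln(5/3) / ln(2.01/0.0932) = 0.5108 / 3.0711 = 0.1663
c = 3 / 0.0932^0.1663 = 3 / 0.6739 = 4.452
A = (8/4.452)^(1/0.1663) ⇒ ln A = ln(1.797)/0.1663 = 3.5239
A = e^3.5239 ≈ 33.91 km²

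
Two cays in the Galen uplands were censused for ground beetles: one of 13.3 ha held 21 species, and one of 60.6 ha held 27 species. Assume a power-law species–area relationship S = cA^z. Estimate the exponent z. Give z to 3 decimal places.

Taking logs: ln S = ln c + z ln A, so z = (ln S₂ − ln S₁)/(ln A₂ − ln A₁).
z = ln(27/21) / ln(60.6/13.3) = ln(1.286) / ln(4.556) = 0.2513 / 1.5165 = 0.1657

0.166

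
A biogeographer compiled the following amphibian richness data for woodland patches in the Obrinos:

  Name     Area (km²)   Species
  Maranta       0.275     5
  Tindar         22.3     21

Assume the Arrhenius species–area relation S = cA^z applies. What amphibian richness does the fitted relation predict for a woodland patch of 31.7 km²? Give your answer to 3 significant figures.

z = ln(21/5) / ln(22.3/0.275) = 1.4351 / 4.3956 = 0.3265
c = 5 / 0.275^0.3265 = 5 / 0.6561 = 7.621
S₃ = 7.621 × 31.7^0.3265 = 7.621 × 3.091 ≈ 23.56

23.6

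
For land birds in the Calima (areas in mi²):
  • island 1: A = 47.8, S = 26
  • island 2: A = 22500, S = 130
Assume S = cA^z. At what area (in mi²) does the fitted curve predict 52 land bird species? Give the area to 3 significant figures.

677 mi²

z = ln(130/26) / ln(22500/47.8) = 1.6094 / 6.1542 = 0.2615
c = 26 / 47.8^0.2615 = 26 / 2.749 = 9.457
A = (52/9.457)^(1/0.2615) ⇒ ln A = ln(5.498)/0.2615 = 6.5175
A = e^6.5175 ≈ 676.9 mi²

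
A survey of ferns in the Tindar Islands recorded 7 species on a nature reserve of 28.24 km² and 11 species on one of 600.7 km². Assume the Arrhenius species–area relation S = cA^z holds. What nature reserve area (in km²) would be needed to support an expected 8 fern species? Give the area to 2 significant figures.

70 km²

z = ln(11/7) / ln(600.7/28.24) = 0.4520 / 3.0574 = 0.1478
c = 7 / 28.24^0.1478 = 7 / 1.639 = 4.272
A = (8/4.272)^(1/0.1478) ⇒ ln A = ln(1.873)/0.1478 = 4.2440
A = e^4.2440 ≈ 69.68 km²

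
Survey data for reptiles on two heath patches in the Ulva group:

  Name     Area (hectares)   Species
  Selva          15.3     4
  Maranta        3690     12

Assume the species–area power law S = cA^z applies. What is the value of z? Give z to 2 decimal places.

0.20

Taking logs: ln S = ln c + z ln A, so z = (ln S₂ − ln S₁)/(ln A₂ − ln A₁).
z = ln(12/4) / ln(3690/15.3) = ln(3) / ln(241.2) = 1.0986 / 5.4855 = 0.2003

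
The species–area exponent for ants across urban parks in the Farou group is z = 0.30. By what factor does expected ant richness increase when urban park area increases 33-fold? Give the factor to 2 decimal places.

2.85

S₂/S₁ = (A₂/A₁)^z = 33^0.3
ln(S₂/S₁) = 0.3 × ln 33 = 0.3 × 3.4965 = 1.0490
S₂/S₁ = e^1.0490 ≈ 2.855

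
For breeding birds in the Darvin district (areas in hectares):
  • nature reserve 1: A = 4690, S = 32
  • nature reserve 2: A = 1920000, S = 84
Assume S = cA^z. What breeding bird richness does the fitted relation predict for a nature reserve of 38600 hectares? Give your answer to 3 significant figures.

z = ln(84/32) / ln(1920000/4690) = 0.9651 / 6.0146 = 0.1605
c = 32 / 4690^0.1605 = 32 / 3.882 = 8.243
S₃ = 8.243 × 38600^0.1605 = 8.243 × 5.444 ≈ 44.88

44.9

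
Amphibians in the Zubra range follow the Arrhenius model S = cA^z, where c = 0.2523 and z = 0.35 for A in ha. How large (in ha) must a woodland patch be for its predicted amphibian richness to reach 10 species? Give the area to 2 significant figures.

37000 ha

10 = 0.2523 × A^0.35  ⇒  A^0.35 = 10/0.2523 = 39.64
ln A = ln(39.64) / 0.35 = 3.6797 / 0.35 = 10.5135
A = e^10.5135 ≈ 36809 ha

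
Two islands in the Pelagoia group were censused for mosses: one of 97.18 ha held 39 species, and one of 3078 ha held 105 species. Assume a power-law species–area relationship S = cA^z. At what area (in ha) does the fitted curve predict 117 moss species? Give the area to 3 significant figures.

z = ln(105/39) / ln(3078/97.18) = 0.9904 / 3.4555 = 0.2866
c = 39 / 97.18^0.2866 = 39 / 3.713 = 10.5
A = (117/10.5)^(1/0.2866) ⇒ ln A = ln(11.14)/0.2866 = 8.4096
A = e^8.4096 ≈ 4490 ha

4490 ha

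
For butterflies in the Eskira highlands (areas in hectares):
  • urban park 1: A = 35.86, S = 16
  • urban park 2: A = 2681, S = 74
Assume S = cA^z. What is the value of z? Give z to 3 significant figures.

Taking logs: ln S = ln c + z ln A, so z = (ln S₂ − ln S₁)/(ln A₂ − ln A₁).
z = ln(74/16) / ln(2681/35.86) = ln(4.625) / ln(74.76) = 1.5315 / 4.3143 = 0.3550

0.355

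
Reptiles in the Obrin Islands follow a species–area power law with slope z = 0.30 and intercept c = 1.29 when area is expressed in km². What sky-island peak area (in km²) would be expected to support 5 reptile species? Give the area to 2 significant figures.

5 = 1.29 × A^0.3  ⇒  A^0.3 = 5/1.29 = 3.876
ln A = ln(3.876) / 0.3 = 1.3548 / 0.3 = 4.5160
A = e^4.5160 ≈ 91.47 km²

91 km²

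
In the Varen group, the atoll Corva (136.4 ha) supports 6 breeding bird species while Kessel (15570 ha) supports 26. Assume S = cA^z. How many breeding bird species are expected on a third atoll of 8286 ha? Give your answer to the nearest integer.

21

z = ln(26/6) / ln(15570/136.4) = 1.4663 / 4.7375 = 0.3095
c = 6 / 136.4^0.3095 = 6 / 4.579 = 1.31
S₃ = 1.31 × 8286^0.3095 = 1.31 × 16.32 ≈ 21.39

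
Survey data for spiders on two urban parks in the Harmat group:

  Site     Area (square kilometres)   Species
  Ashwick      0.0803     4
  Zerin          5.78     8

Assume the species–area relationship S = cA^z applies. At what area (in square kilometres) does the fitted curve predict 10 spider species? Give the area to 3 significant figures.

z = ln(8/4) / ln(5.78/0.0803) = 0.6931 / 4.2764 = 0.1621
c = 4 / 0.0803^0.1621 = 4 / 0.6645 = 6.02
A = (10/6.02)^(1/0.1621) ⇒ ln A = ln(1.661)/0.1621 = 3.1311
A = e^3.1311 ≈ 22.9 square kilometres

22.9 square kilometres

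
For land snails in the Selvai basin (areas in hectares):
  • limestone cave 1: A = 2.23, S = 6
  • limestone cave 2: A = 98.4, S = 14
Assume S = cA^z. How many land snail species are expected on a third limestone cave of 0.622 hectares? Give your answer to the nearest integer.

5

z = ln(14/6) / ln(98.4/2.23) = 0.8473 / 3.7870 = 0.2237
c = 6 / 2.23^0.2237 = 6 / 1.197 = 5.014
S₃ = 5.014 × 0.622^0.2237 = 5.014 × 0.8992 ≈ 4.509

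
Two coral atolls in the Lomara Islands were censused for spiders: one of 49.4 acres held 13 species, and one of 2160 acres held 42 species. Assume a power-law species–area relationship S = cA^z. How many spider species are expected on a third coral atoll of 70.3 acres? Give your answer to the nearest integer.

z = ln(42/13) / ln(2160/49.4) = 1.1727 / 3.7779 = 0.3104
c = 13 / 49.4^0.3104 = 13 / 3.356 = 3.874
S₃ = 3.874 × 70.3^0.3104 = 3.874 × 3.744 ≈ 14.5

15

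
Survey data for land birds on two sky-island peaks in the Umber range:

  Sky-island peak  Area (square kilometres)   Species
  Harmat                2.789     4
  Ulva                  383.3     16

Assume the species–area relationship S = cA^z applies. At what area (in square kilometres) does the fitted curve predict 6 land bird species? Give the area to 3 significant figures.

11.8 square kilometres

z = ln(16/4) / ln(383.3/2.789) = 1.3863 / 4.9231 = 0.2816
c = 4 / 2.789^0.2816 = 4 / 1.335 = 2.997
A = (6/2.997)^(1/0.2816) ⇒ ln A = ln(2.002)/0.2816 = 2.4656
A = e^2.4656 ≈ 11.77 square kilometres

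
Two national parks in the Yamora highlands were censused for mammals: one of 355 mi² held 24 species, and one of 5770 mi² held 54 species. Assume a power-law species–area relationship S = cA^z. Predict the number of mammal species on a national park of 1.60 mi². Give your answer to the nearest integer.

z = ln(54/24) / ln(5770/355) = 0.8109 / 2.7883 = 0.2908
c = 24 / 355^0.2908 = 24 / 5.517 = 4.35
S₃ = 4.35 × 1.6^0.2908 = 4.35 × 1.146 ≈ 4.988

5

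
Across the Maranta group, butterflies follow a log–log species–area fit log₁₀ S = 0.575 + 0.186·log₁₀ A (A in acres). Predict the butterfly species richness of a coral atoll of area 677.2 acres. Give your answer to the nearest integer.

13 species

S = 3.758 × 677.2^0.186
ln S = ln 3.758 + 0.186 × ln 677.2 = 1.3240 + 0.186 × 6.5180 = 2.5363
S = e^2.5363 ≈ 12.63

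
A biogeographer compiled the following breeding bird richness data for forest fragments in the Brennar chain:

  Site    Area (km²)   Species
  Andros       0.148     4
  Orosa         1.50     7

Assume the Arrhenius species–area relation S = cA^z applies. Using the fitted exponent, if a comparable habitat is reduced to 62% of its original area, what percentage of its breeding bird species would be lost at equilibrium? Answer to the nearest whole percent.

z = ln(7/4) / ln(1.5/0.148) = 0.5596 / 2.3160 = 0.2416
S_new/S_old = (A_new/A_old)^z = 0.62^0.2416 = exp(0.2416 × -0.4780) = 0.8909
Fraction lost = 1 − 0.8909 = 0.1091

11%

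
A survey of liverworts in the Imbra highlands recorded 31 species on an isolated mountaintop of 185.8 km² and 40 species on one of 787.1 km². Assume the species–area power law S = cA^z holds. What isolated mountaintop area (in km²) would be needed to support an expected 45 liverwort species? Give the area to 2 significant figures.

z = ln(40/31) / ln(787.1/185.8) = 0.2549 / 1.4437 = 0.1766
c = 31 / 185.8^0.1766 = 31 / 2.515 = 12.32
A = (45/12.32)^(1/0.1766) ⇒ ln A = ln(3.651)/0.1766 = 7.3355
A = e^7.3355 ≈ 1534 km²

1500 km²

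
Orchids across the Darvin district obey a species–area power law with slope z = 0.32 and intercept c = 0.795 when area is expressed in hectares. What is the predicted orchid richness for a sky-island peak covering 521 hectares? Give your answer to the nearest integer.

S = 0.795 × 521^0.32 = 0.795 × 7.403 ≈ 5.885

6 species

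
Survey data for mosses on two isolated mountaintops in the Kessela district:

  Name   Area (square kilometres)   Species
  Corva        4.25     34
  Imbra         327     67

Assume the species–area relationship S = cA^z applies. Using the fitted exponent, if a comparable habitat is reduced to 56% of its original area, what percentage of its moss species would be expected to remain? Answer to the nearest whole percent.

91%

z = ln(67/34) / ln(327/4.25) = 0.6783 / 4.3430 = 0.1562
S_new/S_old = (A_new/A_old)^z = 0.56^0.1562 = exp(0.1562 × -0.5798) = 0.9134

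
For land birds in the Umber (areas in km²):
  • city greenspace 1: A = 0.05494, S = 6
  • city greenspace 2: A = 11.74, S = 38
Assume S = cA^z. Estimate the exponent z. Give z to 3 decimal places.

Taking logs: ln S = ln c + z ln A, so z = (ln S₂ − ln S₁)/(ln A₂ − ln A₁).
z = ln(38/6) / ln(11.74/0.05494) = ln(6.333) / ln(213.7) = 1.8458 / 5.3645 = 0.3441

0.344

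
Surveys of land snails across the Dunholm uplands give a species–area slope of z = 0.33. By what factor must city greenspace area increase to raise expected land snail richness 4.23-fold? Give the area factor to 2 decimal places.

(A₂/A₁)^0.33 = 4.23, so A₂/A₁ = 4.23^(1/0.33) = 4.23^3.03
ln(A₂/A₁) = ln 4.23 / 0.33 = 1.4422 / 0.33 = 4.3703
A₂/A₁ = e^4.3703 ≈ 79.07

79.07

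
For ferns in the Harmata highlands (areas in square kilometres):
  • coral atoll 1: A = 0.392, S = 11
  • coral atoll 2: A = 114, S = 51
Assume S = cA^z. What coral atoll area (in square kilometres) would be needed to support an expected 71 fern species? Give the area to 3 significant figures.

388 square kilometres

z = ln(51/11) / ln(114/0.392) = 1.5339 / 5.6727 = 0.2704
c = 11 / 0.392^0.2704 = 11 / 0.7763 = 14.17
A = (71/14.17)^(1/0.2704) ⇒ ln A = ln(5.011)/0.2704 = 5.9597
A = e^5.9597 ≈ 387.5 square kilometres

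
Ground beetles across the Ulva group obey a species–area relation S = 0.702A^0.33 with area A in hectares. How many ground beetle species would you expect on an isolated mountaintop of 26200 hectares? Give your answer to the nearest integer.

S = 0.702 × 26200^0.33
ln S = ln 0.702 + 0.33 × ln 26200 = -0.3538 + 0.33 × 10.1735 = 3.0034
S = e^3.0034 ≈ 20.15

20 species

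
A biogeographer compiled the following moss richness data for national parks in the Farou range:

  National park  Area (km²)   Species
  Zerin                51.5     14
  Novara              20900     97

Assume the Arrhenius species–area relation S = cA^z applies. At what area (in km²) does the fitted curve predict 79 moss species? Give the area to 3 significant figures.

z = ln(97/14) / ln(20900/51.5) = 1.9357 / 6.0059 = 0.3223
c = 14 / 51.5^0.3223 = 14 / 3.562 = 3.93
A = (79/3.93)^(1/0.3223) ⇒ ln A = ln(20.1)/0.3223 = 9.3106
A = e^9.3106 ≈ 11055 km²

11100 km²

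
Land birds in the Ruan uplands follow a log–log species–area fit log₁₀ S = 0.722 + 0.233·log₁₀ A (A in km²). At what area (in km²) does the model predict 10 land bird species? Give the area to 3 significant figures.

10 = 5.272 × A^0.233  ⇒  A^0.233 = 10/5.272 = 1.897
ln A = ln(1.897) / 0.233 = 0.6401 / 0.233 = 2.7473
A = e^2.7473 ≈ 15.6 km²

15.6 km²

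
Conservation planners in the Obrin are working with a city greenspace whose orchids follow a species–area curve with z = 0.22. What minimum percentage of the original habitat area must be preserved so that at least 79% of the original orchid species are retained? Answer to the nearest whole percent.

34%

Need (A_new/A_old)^0.22 = 0.79, so A_new/A_old = 0.79^(1/0.22) = 0.79^4.545
ln(A_new/A_old) = ln 0.79 / 0.22 = -0.2357 / 0.22 = -1.0715
A_new/A_old = e^-1.0715 ≈ 0.3425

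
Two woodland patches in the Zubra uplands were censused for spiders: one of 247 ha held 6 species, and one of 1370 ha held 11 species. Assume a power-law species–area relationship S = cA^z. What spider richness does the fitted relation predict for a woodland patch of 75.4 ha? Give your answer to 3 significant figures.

3.94

z = ln(11/6) / ln(1370/247) = 0.6061 / 1.7132 = 0.3538
c = 6 / 247^0.3538 = 6 / 7.024 = 0.8543
S₃ = 0.8543 × 75.4^0.3538 = 0.8543 × 4.616 ≈ 3.943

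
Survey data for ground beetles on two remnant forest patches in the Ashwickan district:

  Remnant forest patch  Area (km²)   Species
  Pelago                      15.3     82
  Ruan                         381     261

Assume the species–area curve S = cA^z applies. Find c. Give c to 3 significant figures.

z = ln(S₂/S₁) / ln(A₂/A₁) = ln(261/82) / ln(381/15.3) = 1.1578 / 3.2149 = 0.3601
c = S₁ / A₁^z = 82 / 15.3^0.3601 = 82 / 2.671 = 30.7

30.7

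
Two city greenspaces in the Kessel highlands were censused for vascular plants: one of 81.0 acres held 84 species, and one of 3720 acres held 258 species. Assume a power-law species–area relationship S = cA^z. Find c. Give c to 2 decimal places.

z = ln(S₂/S₁) / ln(A₂/A₁) = ln(258/84) / ln(3720/81) = 1.1221 / 3.8270 = 0.2932
c = S₁ / A₁^z = 84 / 81^0.2932 = 84 / 3.627 = 23.16

23.16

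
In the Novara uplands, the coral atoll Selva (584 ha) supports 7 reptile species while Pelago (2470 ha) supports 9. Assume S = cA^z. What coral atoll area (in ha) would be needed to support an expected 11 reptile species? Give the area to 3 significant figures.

z = ln(9/7) / ln(2470/584) = 0.2513 / 1.4421 = 0.1743
c = 7 / 584^0.1743 = 7 / 3.035 = 2.307
A = (11/2.307)^(1/0.1743) ⇒ ln A = ln(4.769)/0.1743 = 8.9634
A = e^8.9634 ≈ 7812 ha

7810 ha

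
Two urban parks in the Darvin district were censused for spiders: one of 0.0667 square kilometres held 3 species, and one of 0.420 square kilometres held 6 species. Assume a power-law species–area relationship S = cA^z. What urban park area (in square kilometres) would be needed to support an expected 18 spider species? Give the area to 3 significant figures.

7.76 square kilometres

z = ln(6/3) / ln(0.42/0.0667) = 0.6931 / 1.8400 = 0.3767
c = 3 / 0.0667^0.3767 = 3 / 0.3606 = 8.319
A = (18/8.319)^(1/0.3767) ⇒ ln A = ln(2.164)/0.3767 = 2.0489
A = e^2.0489 ≈ 7.759 square kilometres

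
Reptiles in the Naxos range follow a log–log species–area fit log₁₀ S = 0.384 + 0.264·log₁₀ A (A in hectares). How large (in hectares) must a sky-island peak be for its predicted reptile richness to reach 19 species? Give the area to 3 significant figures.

2450 hectares

19 = 2.421 × A^0.264  ⇒  A^0.264 = 19/2.421 = 7.848
ln A = ln(7.848) / 0.264 = 2.0602 / 0.264 = 7.8040
A = e^7.8040 ≈ 2450 hectares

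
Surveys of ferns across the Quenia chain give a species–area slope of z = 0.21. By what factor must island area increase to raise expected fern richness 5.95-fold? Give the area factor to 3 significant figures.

4880

(A₂/A₁)^0.21 = 5.95, so A₂/A₁ = 5.95^(1/0.21) = 5.95^4.762
ln(A₂/A₁) = ln 5.95 / 0.21 = 1.7834 / 0.21 = 8.4923
A₂/A₁ = e^8.4923 ≈ 4877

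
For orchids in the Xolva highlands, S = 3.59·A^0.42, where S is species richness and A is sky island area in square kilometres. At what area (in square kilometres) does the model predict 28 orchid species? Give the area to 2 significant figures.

28 = 3.59 × A^0.42  ⇒  A^0.42 = 28/3.59 = 7.799
ln A = ln(7.799) / 0.42 = 2.0541 / 0.42 = 4.8906
A = e^4.8906 ≈ 133 square kilometres

130 square kilometres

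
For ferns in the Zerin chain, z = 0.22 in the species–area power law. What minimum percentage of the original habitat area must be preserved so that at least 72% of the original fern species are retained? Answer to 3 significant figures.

22.5%

Need (A_new/A_old)^0.22 = 0.72, so A_new/A_old = 0.72^(1/0.22) = 0.72^4.545
ln(A_new/A_old) = ln 0.72 / 0.22 = -0.3285 / 0.22 = -1.4932
A_new/A_old = e^-1.4932 ≈ 0.2247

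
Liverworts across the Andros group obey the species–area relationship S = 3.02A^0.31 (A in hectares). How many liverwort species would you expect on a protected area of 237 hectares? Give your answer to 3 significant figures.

16.5

S = 3.02 × 237^0.31
ln S = ln 3.02 + 0.31 × ln 237 = 1.1053 + 0.31 × 5.4681 = 2.8004
S = e^2.8004 ≈ 16.45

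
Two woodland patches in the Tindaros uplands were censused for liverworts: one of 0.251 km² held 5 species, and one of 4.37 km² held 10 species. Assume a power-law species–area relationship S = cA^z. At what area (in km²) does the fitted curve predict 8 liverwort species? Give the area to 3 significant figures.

z = ln(10/5) / ln(4.37/0.251) = 0.6931 / 2.8571 = 0.2426
c = 5 / 0.251^0.2426 = 5 / 0.7151 = 6.992
A = (8/6.992)^(1/0.2426) ⇒ ln A = ln(1.144)/0.2426 = 0.5550
A = e^0.5550 ≈ 1.742 km²

1.74 km²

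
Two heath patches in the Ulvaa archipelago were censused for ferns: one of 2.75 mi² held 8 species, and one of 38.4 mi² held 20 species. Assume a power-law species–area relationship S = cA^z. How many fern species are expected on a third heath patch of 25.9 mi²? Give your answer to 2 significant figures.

17

z = ln(20/8) / ln(38.4/2.75) = 0.9163 / 2.6365 = 0.3475
c = 8 / 2.75^0.3475 = 8 / 1.421 = 5.629
S₃ = 5.629 × 25.9^0.3475 = 5.629 × 3.099 ≈ 17.44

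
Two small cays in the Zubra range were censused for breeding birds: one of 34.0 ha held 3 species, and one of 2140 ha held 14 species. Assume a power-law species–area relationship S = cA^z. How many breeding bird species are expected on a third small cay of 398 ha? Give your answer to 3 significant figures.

7.49

z = ln(14/3) / ln(2140/34) = 1.5404 / 4.1422 = 0.3719
c = 3 / 34^0.3719 = 3 / 3.711 = 0.8083
S₃ = 0.8083 × 398^0.3719 = 0.8083 × 9.266 ≈ 7.489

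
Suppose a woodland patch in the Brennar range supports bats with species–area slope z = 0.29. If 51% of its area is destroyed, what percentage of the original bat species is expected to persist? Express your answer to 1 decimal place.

S_new/S_old = (A_new/A_old)^z = 0.49^0.29
= exp(0.29 × ln 0.49) = exp(0.29 × -0.7133) = exp(-0.2069) ≈ 0.8131

81.3%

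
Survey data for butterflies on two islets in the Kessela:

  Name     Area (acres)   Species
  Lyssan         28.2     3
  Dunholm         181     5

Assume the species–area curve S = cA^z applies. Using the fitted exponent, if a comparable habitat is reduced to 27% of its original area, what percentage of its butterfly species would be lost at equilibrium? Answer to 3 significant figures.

30.2%

z = ln(5/3) / ln(181/28.2) = 0.5108 / 1.8592 = 0.2748
S_new/S_old = (A_new/A_old)^z = 0.27^0.2748 = exp(0.2748 × -1.3093) = 0.6978
Fraction lost = 1 − 0.6978 = 0.3022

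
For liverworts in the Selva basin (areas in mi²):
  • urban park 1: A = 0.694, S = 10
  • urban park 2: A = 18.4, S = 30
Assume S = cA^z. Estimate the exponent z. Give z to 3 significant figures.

Taking logs: ln S = ln c + z ln A, so z = (ln S₂ − ln S₁)/(ln A₂ − ln A₁).
z = ln(30/10) / ln(18.4/0.694) = ln(3) / ln(26.51) = 1.0986 / 3.2776 = 0.3352

0.335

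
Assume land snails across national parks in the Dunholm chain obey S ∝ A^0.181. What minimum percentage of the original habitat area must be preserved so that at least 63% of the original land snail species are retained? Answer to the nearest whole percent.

8%

Need (A_new/A_old)^0.181 = 0.63, so A_new/A_old = 0.63^(1/0.181) = 0.63^5.525
ln(A_new/A_old) = ln 0.63 / 0.181 = -0.4620 / 0.181 = -2.5527
A_new/A_old = e^-2.5527 ≈ 0.07787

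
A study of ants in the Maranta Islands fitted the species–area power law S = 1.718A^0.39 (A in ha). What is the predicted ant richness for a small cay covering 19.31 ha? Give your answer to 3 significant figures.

5.45

S = 1.718 × 19.31^0.39
ln S = ln 1.718 + 0.39 × ln 19.31 = 0.5412 + 0.39 × 2.9606 = 1.6958
S = e^1.6958 ≈ 5.451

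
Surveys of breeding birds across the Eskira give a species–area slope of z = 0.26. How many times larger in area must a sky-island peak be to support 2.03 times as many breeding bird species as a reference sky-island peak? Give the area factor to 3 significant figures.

15.2

(A₂/A₁)^0.26 = 2.03, so A₂/A₁ = 2.03^(1/0.26) = 2.03^3.846
ln(A₂/A₁) = ln 2.03 / 0.26 = 0.7080 / 0.26 = 2.7232
A₂/A₁ = e^2.7232 ≈ 15.23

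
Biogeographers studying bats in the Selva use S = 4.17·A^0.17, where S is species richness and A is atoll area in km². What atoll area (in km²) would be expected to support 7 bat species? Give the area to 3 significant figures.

7 = 4.17 × A^0.17  ⇒  A^0.17 = 7/4.17 = 1.679
ln A = ln(1.679) / 0.17 = 0.5180 / 0.17 = 3.0470
A = e^3.0470 ≈ 21.05 km²

21.1 km²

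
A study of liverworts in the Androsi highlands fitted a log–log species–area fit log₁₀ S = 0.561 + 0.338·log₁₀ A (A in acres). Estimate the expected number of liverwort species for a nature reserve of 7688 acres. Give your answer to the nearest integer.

S = 3.639 × 7688^0.338
ln S = ln 3.639 + 0.338 × ln 7688 = 1.2918 + 0.338 × 8.9474 = 4.3160
S = e^4.3160 ≈ 74.89

75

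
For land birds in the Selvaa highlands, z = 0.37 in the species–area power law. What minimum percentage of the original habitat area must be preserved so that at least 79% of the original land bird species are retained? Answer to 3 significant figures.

52.9%

Need (A_new/A_old)^0.37 = 0.79, so A_new/A_old = 0.79^(1/0.37) = 0.79^2.703
ln(A_new/A_old) = ln 0.79 / 0.37 = -0.2357 / 0.37 = -0.6371
A_new/A_old = e^-0.6371 ≈ 0.5288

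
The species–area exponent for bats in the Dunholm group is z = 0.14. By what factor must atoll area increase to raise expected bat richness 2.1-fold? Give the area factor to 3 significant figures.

200

(A₂/A₁)^0.14 = 2.1, so A₂/A₁ = 2.1^(1/0.14) = 2.1^7.143
ln(A₂/A₁) = ln 2.1 / 0.14 = 0.7419 / 0.14 = 5.2996
A₂/A₁ = e^5.2996 ≈ 200.2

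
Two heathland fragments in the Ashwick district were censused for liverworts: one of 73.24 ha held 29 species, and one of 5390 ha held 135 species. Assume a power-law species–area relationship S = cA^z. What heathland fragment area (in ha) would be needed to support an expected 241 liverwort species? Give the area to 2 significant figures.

27000 ha

z = ln(135/29) / ln(5390/73.24) = 1.5380 / 4.2986 = 0.3578
c = 29 / 73.24^0.3578 = 29 / 4.647 = 6.24
A = (241/6.24)^(1/0.3578) ⇒ ln A = ln(38.62)/0.3578 = 10.2120
A = e^10.2120 ≈ 27229 ha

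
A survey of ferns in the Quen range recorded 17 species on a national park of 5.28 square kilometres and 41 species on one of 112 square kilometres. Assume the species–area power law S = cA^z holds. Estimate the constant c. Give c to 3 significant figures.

z = ln(S₂/S₁) / ln(A₂/A₁) = ln(41/17) / ln(112/5.28) = 0.8804 / 3.0546 = 0.2882
c = S₁ / A₁^z = 17 / 5.28^0.2882 = 17 / 1.615 = 10.52

10.5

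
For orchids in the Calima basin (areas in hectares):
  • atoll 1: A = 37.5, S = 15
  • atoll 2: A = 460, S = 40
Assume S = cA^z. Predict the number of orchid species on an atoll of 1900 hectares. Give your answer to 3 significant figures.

z = ln(40/15) / ln(460/37.5) = 0.9808 / 2.5069 = 0.3913
c = 15 / 37.5^0.3913 = 15 / 4.129 = 3.633
S₃ = 3.633 × 1900^0.3913 = 3.633 × 19.18 ≈ 69.67

69.7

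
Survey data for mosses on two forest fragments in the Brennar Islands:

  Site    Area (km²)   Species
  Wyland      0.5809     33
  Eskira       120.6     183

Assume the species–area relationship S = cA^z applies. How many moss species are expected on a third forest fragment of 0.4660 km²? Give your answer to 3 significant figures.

30.7

z = ln(183/33) / ln(120.6/0.5809) = 1.7130 / 5.3357 = 0.3210
c = 33 / 0.5809^0.3210 = 33 / 0.84 = 39.29
S₃ = 39.29 × 0.466^0.3210 = 39.29 × 0.7826 ≈ 30.75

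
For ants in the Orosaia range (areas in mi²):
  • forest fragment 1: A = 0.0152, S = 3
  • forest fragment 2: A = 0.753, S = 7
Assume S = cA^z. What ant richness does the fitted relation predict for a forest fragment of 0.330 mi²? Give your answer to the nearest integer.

6

z = ln(7/3) / ln(0.753/0.0152) = 0.8473 / 3.9028 = 0.2171
c = 3 / 0.0152^0.2171 = 3 / 0.403 = 7.445
S₃ = 7.445 × 0.33^0.2171 = 7.445 × 0.7861 ≈ 5.852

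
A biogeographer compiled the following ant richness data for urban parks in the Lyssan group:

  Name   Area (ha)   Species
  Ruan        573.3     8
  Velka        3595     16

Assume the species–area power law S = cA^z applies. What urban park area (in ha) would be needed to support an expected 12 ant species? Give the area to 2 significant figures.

z = ln(16/8) / ln(3595/573.3) = 0.6931 / 1.8359 = 0.3776
c = 8 / 573.3^0.3776 = 8 / 11 = 0.7272
A = (12/0.7272)^(1/0.3776) ⇒ ln A = ln(16.5)/0.3776 = 7.4253
A = e^7.4253 ≈ 1678 ha

1700 ha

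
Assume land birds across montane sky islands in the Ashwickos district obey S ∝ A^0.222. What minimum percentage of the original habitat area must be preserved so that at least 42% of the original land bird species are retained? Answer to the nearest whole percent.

Need (A_new/A_old)^0.222 = 0.42, so A_new/A_old = 0.42^(1/0.222) = 0.42^4.505
ln(A_new/A_old) = ln 0.42 / 0.222 = -0.8675 / 0.222 = -3.9077
A_new/A_old = e^-3.9077 ≈ 0.02009

2%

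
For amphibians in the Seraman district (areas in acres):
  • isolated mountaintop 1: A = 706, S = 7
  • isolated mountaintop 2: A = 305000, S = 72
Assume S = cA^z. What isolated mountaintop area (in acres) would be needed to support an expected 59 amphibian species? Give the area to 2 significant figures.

180000 acres

z = ln(72/7) / ln(305000/706) = 2.3308 / 6.0685 = 0.3841
c = 7 / 706^0.3841 = 7 / 12.42 = 0.5636
A = (59/0.5636)^(1/0.3841) ⇒ ln A = ln(104.7)/0.3841 = 12.1096
A = e^12.1096 ≈ 181608 acres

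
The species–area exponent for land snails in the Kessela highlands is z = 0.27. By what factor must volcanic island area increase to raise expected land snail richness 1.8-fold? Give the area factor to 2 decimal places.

8.82

(A₂/A₁)^0.27 = 1.8, so A₂/A₁ = 1.8^(1/0.27) = 1.8^3.704
ln(A₂/A₁) = ln 1.8 / 0.27 = 0.5878 / 0.27 = 2.1770
A₂/A₁ = e^2.1770 ≈ 8.82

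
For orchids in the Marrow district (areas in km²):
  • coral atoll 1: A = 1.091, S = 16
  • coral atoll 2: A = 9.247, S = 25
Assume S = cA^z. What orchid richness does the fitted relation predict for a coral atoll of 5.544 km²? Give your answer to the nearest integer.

z = ln(25/16) / ln(9.247/1.091) = 0.4463 / 2.1372 = 0.2088
c = 16 / 1.091^0.2088 = 16 / 1.018 = 15.71
S₃ = 15.71 × 5.544^0.2088 = 15.71 × 1.43 ≈ 22.47

22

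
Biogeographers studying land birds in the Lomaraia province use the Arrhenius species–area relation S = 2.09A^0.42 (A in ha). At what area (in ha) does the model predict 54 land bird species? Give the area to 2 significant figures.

2300 ha

54 = 2.09 × A^0.42  ⇒  A^0.42 = 54/2.09 = 25.84
ln A = ln(25.84) / 0.42 = 3.2518 / 0.42 = 7.7424
A = e^7.7424 ≈ 2304 ha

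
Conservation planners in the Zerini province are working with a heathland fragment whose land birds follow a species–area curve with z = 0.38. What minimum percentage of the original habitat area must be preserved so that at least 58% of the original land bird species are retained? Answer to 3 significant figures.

Need (A_new/A_old)^0.38 = 0.58, so A_new/A_old = 0.58^(1/0.38) = 0.58^2.632
ln(A_new/A_old) = ln 0.58 / 0.38 = -0.5447 / 0.38 = -1.4335
A_new/A_old = e^-1.4335 ≈ 0.2385

23.8%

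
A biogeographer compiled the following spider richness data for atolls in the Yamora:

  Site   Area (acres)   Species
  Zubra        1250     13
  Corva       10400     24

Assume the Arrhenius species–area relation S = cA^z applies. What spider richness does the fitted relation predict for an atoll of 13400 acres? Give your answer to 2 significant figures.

26

z = ln(24/13) / ln(10400/1250) = 0.6131 / 2.1187 = 0.2894
c = 13 / 1250^0.2894 = 13 / 7.874 = 1.651
S₃ = 1.651 × 13400^0.2894 = 1.651 × 15.64 ≈ 25.83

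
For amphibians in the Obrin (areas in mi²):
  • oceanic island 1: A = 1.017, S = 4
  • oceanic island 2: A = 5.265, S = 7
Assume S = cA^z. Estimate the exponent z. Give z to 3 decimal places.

Taking logs: ln S = ln c + z ln A, so z = (ln S₂ − ln S₁)/(ln A₂ − ln A₁).
z = ln(7/4) / ln(5.265/1.017) = ln(1.75) / ln(5.177) = 0.5596 / 1.6442 = 0.3404

0.340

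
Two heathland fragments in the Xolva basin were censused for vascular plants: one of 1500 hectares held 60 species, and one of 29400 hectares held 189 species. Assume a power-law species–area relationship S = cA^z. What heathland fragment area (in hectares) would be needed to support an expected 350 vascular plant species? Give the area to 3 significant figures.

145000 hectares

z = ln(189/60) / ln(29400/1500) = 1.1474 / 2.9755 = 0.3856
c = 60 / 1500^0.3856 = 60 / 16.78 = 3.576
A = (350/3.576)^(1/0.3856) ⇒ ln A = ln(97.87)/0.3856 = 11.8867
A = e^11.8867 ≈ 145319 hectares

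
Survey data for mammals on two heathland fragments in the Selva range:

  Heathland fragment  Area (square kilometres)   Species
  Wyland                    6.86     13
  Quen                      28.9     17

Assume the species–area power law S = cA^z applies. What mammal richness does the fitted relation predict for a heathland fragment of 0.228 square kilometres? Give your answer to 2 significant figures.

z = ln(17/13) / ln(28.9/6.86) = 0.2683 / 1.4381 = 0.1865
c = 13 / 6.86^0.1865 = 13 / 1.432 = 9.077
S₃ = 9.077 × 0.228^0.1865 = 9.077 × 0.759 ≈ 6.889

6.9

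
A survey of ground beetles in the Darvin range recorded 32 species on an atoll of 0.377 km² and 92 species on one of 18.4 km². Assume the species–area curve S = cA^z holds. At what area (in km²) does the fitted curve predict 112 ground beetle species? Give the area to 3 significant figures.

z = ln(92/32) / ln(18.4/0.377) = 1.0561 / 3.8879 = 0.2716
c = 32 / 0.377^0.2716 = 32 / 0.7672 = 41.71
A = (112/41.71)^(1/0.2716) ⇒ ln A = ln(2.685)/0.2716 = 3.6365
A = e^3.6365 ≈ 37.96 km²

38.0 km²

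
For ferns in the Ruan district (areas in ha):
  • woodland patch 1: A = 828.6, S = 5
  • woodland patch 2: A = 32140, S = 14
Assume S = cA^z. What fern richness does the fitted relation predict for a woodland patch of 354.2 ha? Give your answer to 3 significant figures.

3.94

z = ln(14/5) / ln(32140/828.6) = 1.0296 / 3.6581 = 0.2815
c = 5 / 828.6^0.2815 = 5 / 6.628 = 0.7543
S₃ = 0.7543 × 354.2^0.2815 = 0.7543 × 5.218 ≈ 3.936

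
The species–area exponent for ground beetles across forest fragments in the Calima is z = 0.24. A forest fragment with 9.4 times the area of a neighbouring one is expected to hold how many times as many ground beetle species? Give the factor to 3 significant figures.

S₂/S₁ = (A₂/A₁)^z = 9.4^0.24
ln(S₂/S₁) = 0.24 × ln 9.4 = 0.24 × 2.2407 = 0.5378
S₂/S₁ = e^0.5378 ≈ 1.712

1.71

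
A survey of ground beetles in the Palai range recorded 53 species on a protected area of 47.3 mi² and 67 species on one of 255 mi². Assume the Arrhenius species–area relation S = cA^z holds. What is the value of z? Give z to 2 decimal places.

0.14

Taking logs: ln S = ln c + z ln A, so z = (ln S₂ − ln S₁)/(ln A₂ − ln A₁).
z = ln(67/53) / ln(255/47.3) = ln(1.264) / ln(5.391) = 0.2344 / 1.6848 = 0.1391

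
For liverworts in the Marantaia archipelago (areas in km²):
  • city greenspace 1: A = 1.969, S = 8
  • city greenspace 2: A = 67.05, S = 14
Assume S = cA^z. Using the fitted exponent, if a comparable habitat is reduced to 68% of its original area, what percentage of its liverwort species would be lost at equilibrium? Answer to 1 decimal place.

5.9%

z = ln(14/8) / ln(67.05/1.969) = 0.5596 / 3.5279 = 0.1586
S_new/S_old = (A_new/A_old)^z = 0.68^0.1586 = exp(0.1586 × -0.3857) = 0.9407
Fraction lost = 1 − 0.9407 = 0.05934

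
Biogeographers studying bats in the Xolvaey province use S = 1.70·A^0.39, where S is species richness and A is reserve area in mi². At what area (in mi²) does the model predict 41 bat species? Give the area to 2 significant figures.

3500 mi²

41 = 1.7 × A^0.39  ⇒  A^0.39 = 41/1.7 = 24.12
ln A = ln(24.12) / 0.39 = 3.1829 / 0.39 = 8.1614
A = e^8.1614 ≈ 3503 mi²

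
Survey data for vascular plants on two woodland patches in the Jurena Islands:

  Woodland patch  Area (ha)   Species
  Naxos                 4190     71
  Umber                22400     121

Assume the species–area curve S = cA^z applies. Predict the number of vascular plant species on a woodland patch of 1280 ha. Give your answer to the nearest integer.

49

z = ln(121/71) / ln(22400/4190) = 0.5331 / 1.6764 = 0.3180
c = 71 / 4190^0.3180 = 71 / 14.19 = 5.004
S₃ = 5.004 × 1280^0.3180 = 5.004 × 9.731 ≈ 48.69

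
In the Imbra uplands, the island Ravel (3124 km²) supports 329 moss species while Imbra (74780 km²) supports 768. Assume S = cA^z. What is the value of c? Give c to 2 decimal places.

38.39

z = ln(S₂/S₁) / ln(A₂/A₁) = ln(768/329) / ln(74780/3124) = 0.8477 / 3.1754 = 0.2670
c = S₁ / A₁^z = 329 / 3124^0.2670 = 329 / 8.57 = 38.39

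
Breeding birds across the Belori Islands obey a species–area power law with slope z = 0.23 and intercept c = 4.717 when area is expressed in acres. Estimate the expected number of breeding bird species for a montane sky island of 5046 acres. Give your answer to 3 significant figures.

33.5

S = 4.717 × 5046^0.23
ln S = ln 4.717 + 0.23 × ln 5046 = 1.5512 + 0.23 × 8.5264 = 3.5122
S = e^3.5122 ≈ 33.52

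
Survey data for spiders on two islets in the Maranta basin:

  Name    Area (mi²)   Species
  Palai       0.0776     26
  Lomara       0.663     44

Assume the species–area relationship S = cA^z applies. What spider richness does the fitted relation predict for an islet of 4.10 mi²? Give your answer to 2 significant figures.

z = ln(44/26) / ln(0.663/0.0776) = 0.5261 / 2.1452 = 0.2452
c = 26 / 0.0776^0.2452 = 26 / 0.5343 = 48.67
S₃ = 48.67 × 4.1^0.2452 = 48.67 × 1.413 ≈ 68.79

69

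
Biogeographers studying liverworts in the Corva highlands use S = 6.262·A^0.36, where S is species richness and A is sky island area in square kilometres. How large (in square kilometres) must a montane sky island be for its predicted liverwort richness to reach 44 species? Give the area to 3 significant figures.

44 = 6.262 × A^0.36  ⇒  A^0.36 = 44/6.262 = 7.027
ln A = ln(7.027) / 0.36 = 1.9497 / 0.36 = 5.4158
A = e^5.4158 ≈ 224.9 square kilometres

225 square kilometres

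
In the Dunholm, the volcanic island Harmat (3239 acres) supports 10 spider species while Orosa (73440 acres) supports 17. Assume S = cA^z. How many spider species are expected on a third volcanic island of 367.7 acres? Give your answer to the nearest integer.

z = ln(17/10) / ln(73440/3239) = 0.5306 / 3.1212 = 0.1700
c = 10 / 3239^0.1700 = 10 / 3.952 = 2.53
S₃ = 2.53 × 367.7^0.1700 = 2.53 × 2.73 ≈ 6.908

7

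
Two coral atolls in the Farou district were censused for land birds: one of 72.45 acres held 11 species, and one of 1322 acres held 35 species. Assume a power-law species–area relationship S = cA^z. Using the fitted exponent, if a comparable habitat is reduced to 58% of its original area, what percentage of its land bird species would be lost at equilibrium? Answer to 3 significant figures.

19.5%

z = ln(35/11) / ln(1322/72.45) = 1.1575 / 2.9040 = 0.3986
S_new/S_old = (A_new/A_old)^z = 0.58^0.3986 = exp(0.3986 × -0.5447) = 0.8048
Fraction lost = 1 − 0.8048 = 0.1952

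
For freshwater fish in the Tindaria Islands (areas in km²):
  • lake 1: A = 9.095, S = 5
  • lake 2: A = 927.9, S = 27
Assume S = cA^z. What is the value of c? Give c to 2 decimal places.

2.24

z = ln(S₂/S₁) / ln(A₂/A₁) = ln(27/5) / ln(927.9/9.095) = 1.6864 / 4.6252 = 0.3646
c = S₁ / A₁^z = 5 / 9.095^0.3646 = 5 / 2.237 = 2.236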